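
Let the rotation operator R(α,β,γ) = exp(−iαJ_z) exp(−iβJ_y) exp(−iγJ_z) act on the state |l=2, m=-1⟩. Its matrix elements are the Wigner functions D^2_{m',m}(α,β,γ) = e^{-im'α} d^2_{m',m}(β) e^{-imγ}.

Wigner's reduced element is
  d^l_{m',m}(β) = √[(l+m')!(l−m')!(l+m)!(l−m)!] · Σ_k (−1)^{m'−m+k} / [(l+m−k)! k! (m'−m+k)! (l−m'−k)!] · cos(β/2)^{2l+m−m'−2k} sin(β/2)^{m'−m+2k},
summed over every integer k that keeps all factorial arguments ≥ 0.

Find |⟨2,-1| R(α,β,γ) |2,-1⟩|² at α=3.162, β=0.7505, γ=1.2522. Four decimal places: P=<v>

P=0.1604

First d^2_{-1,-1}(β=0.7505), then the phase factors e^{-i(-1)α} and e^{-i(-1)γ}:
c=cos(0.7505/2)=0.930416, s=sin(0.7505/2)=0.366505; N=√[1·6·1·6]=6.000000
k: max(0,(-1)−(-1))=0 … min(2+(-1),2−(-1))=1
  k=0: (−1)^0·6.0000/(6)·0.9304^4·0.3665^0 = +0.749391
  k=1: (−1)^1·6.0000/(2)·0.9304^2·0.3665^2 = -0.348848
d^2_{-1,-1}(0.7505) = +0.749391 -0.348848 = +0.400544
|D^2_{-1,-1}|² = |d^2_{-1,-1}(β)|² = (+0.400544)² = 0.160435 (the z-rotation phases have unit modulus)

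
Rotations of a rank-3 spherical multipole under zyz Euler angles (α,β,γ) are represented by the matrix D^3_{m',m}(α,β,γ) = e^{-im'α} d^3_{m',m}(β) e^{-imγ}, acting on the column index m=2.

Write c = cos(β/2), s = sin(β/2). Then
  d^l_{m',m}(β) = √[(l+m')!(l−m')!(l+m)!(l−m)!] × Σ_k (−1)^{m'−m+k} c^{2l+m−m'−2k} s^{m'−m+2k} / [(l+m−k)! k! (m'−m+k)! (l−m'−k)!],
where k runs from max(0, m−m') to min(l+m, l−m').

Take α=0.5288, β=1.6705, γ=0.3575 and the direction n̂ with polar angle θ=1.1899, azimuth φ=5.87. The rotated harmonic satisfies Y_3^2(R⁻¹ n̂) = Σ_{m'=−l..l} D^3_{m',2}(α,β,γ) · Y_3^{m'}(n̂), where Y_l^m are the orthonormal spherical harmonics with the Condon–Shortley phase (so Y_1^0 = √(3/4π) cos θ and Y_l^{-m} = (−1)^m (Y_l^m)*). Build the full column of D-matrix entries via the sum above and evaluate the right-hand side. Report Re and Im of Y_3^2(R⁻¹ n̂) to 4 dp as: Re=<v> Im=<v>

Re=0.0662 Im=0.3791

Need the full column D^3_{m',2} for m'=−3..3 at α=0.5288, β=1.6705, γ=0.3575.
cos(β/2)=0.670992, sin(β/2)=0.741464
d^3_{-3,2}: single k=5 term ⇒ +0.368336;  D = +0.237119+0.281862i
d^3_{-2,2}: k∈[4..5] ⇒ +0.680403 -0.166166 = +0.514237;  D = +0.484352+0.172751i
d^3_{-1,2}: k∈[3..4] ⇒ +0.778849 -0.475520 = +0.303329;  D = +0.298086-0.056154i
d^3_{0,2}: k∈[2..3] ⇒ +0.610396 -0.745344 = -0.134948;  D = -0.101899+0.088474i
d^3_{1,2}: k∈[1..2] ⇒ +0.318917 -0.778849 = -0.459932;  D = -0.147730+0.435561i
d^3_{2,2}: k∈[0..1] ⇒ +0.091265 -0.557212 = -0.465947;  D = +0.093393+0.456491i
d^3_{3,2}: single k=0 term ⇒ -0.247032;  D = +0.164849+0.183983i
Y_3^{m'}(θ=1.1899,φ=5.87) and Σ D·Y over m':
  (+0.2371+0.2819i)·(+0.1086+0.3156i)  (+0.4844+0.1728i)·(+0.2218+0.2408i)  (+0.2981-0.0562i)·(-0.0849-0.0372i)  (-0.1019+0.0885i)·(-0.3203+0.0000i)  (-0.1477+0.4356i)·(+0.0849-0.0372i)  (+0.0934+0.4565i)·(+0.2218-0.2408i)  (+0.1648+0.1840i)·(-0.1086+0.3156i)
Y_3^2(R⁻¹ n̂) = +0.066210+0.379057i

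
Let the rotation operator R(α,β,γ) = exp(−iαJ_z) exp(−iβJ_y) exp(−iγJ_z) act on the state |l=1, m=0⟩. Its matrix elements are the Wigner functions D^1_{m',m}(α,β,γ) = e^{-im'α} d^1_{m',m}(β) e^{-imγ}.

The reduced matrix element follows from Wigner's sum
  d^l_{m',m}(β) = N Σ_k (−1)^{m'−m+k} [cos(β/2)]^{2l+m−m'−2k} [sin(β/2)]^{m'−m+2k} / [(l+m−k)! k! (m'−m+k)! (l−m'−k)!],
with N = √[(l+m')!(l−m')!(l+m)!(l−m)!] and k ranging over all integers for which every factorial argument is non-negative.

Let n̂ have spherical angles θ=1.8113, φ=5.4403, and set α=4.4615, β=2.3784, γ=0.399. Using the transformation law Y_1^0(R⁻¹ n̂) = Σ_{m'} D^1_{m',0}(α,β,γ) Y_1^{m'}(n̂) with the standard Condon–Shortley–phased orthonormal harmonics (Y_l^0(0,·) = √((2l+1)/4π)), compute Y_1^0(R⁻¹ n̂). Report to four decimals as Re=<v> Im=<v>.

Need the full column D^1_{m',0} for m'=−1..1 at α=4.4615, β=2.3784, γ=0.399.
cos(β/2)=0.372402, sin(β/2)=0.928071
d^1_{-1,0}: single k=1 term ⇒ +0.488775;  D = -0.121346-0.473472i
d^1_{0,0}: k∈[0..1] ⇒ +0.138684 -0.861316 = -0.722633;  D = -0.722633+0.000000i
d^1_{1,0}: single k=0 term ⇒ -0.488775;  D = +0.121346-0.473472i
Y_1^{m'}(θ=1.8113,φ=5.4403) and Σ D·Y over m':
  (-0.1213-0.4735i)·(+0.2232+0.2505i)  (-0.7226+0.0000i)·(-0.1164+0.0000i)  (+0.1213-0.4735i)·(-0.2232+0.2505i)
Y_1^0(R⁻¹ n̂) = +0.267140+0.000000i

Re=0.2671 Im=0.0000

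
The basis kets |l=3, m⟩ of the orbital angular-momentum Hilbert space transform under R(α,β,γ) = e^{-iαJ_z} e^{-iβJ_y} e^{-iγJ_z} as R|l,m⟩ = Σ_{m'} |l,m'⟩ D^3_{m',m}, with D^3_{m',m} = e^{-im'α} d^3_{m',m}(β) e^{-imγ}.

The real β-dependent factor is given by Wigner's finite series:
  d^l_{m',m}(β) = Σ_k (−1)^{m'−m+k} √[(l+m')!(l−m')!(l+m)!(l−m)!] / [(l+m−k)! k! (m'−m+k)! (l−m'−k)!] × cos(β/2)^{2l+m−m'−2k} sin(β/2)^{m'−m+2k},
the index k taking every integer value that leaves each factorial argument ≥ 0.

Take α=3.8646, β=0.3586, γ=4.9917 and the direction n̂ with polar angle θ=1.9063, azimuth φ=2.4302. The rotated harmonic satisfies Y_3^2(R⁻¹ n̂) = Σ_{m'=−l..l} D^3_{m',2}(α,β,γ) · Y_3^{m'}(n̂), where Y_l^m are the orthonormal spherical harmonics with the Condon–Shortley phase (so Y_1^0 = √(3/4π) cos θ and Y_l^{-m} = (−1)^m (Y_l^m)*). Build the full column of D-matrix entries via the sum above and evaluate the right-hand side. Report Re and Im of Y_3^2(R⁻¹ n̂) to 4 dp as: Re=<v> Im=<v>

Need the full column D^3_{m',2} for m'=−3..3 at α=3.8646, β=0.3586, γ=4.9917.
cos(β/2)=0.983969, sin(β/2)=0.178341
d^3_{-3,2}: single k=5 term ⇒ +0.000435;  D = -0.000017+0.000434i
d^3_{-2,2}: k∈[4..5] ⇒ +0.004897 -0.000032 = +0.004865;  D = -0.003072-0.003772i
d^3_{-1,2}: k∈[3..4] ⇒ +0.034176 -0.000561 = +0.033615;  D = +0.033162+0.005501i
d^3_{0,2}: k∈[2..3] ⇒ +0.163300 -0.005364 = +0.157936;  D = -0.133928+0.083709i
d^3_{1,2}: k∈[1..2] ⇒ +0.520184 -0.034176 = +0.486008;  D = +0.138587-0.465830i
d^3_{2,2}: k∈[0..1] ⇒ +0.907586 -0.149072 = +0.758514;  D = +0.318848+0.688244i
d^3_{3,2}: single k=0 term ⇒ -0.402933;  D = +0.368901+0.162071i
Y_3^{m'}(θ=1.9063,φ=2.4302) and Σ D·Y over m':
  (-0.0000+0.0004i)·(+0.1876-0.2970i)  (-0.0031-0.0038i)·(-0.0442-0.2967i)  (+0.0332+0.0055i)·(+0.1059+0.0912i)  (-0.1339+0.0837i)·(+0.3020+0.0000i)  (+0.1386-0.4658i)·(-0.1059+0.0912i)  (+0.3188+0.6882i)·(-0.0442+0.2967i)  (+0.3689+0.1621i)·(-0.1876-0.2970i)
Y_3^2(R⁻¹ n̂) = -0.249859+0.016220i

Re=-0.2499 Im=0.0162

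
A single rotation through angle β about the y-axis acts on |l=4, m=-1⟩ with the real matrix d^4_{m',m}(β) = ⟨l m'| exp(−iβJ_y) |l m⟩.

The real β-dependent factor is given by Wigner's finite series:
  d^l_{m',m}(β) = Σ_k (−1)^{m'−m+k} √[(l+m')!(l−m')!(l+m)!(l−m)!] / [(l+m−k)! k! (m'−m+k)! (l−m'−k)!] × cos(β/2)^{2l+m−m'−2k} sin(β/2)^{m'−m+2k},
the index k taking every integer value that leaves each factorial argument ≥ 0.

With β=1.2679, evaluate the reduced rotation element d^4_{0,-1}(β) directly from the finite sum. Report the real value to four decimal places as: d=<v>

d=0.3783

d^4_{0,-1}(β=1.2679) via Wigner's sum:
Half-angle: c=0.805694, s=0.592332. N=√(24·24·6·120)=643.987578
Admissible k: 0..3 (factorial args all ≥0)
  k=0: (−1)^1·643.9876/(144)·0.8057^7·0.5923^1 = -0.583810
  k=1: (−1)^2·643.9876/(24)·0.8057^5·0.5923^3 = +1.893269
  k=2: (−1)^3·643.9876/(24)·0.8057^3·0.5923^5 = -1.023298
  k=3: (−1)^4·643.9876/(144)·0.8057^1·0.5923^7 = +0.092181
d^4_{0,-1}(1.2679) = -0.583810 +1.893269 -1.023298 +0.092181 = +0.378342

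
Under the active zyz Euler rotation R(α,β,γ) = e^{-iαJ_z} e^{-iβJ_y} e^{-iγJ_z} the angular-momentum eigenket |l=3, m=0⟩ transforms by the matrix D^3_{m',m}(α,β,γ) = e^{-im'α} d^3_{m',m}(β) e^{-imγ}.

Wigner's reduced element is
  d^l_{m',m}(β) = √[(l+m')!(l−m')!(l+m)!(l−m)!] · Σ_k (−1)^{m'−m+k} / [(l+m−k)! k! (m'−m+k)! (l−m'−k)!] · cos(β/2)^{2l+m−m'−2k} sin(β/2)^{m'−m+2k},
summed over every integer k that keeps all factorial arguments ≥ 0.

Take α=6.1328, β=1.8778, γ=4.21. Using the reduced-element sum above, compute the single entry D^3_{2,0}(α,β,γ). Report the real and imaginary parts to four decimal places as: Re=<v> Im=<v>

First d^3_{2,0}(β=1.8778), then the phase factors e^{-i(2)α} and e^{-i(0)γ}:
With c≡cos(β/2)=0.590676 and s≡sin(β/2)=0.806909, N=[120·1·6·6]^{1/2}=65.726707
k∈{0,1} keeps every argument non-negative
  k=0: (−1)^2·65.7267/(12)·0.5907^4·0.8069^2 = +0.434117
  k=1: (−1)^3·65.7267/(12)·0.5907^2·0.8069^4 = -0.810135
d^3_{2,0}(1.8778) = +0.434117 -0.810135 = -0.376018
Phases: e^{-i·(2)·6.1328}=+0.955108+0.296256i, e^{-i·(0)·4.21}=+1.000000+0.000000i ⇒ D=-0.359138-0.111398i

Re=-0.3591 Im=-0.1114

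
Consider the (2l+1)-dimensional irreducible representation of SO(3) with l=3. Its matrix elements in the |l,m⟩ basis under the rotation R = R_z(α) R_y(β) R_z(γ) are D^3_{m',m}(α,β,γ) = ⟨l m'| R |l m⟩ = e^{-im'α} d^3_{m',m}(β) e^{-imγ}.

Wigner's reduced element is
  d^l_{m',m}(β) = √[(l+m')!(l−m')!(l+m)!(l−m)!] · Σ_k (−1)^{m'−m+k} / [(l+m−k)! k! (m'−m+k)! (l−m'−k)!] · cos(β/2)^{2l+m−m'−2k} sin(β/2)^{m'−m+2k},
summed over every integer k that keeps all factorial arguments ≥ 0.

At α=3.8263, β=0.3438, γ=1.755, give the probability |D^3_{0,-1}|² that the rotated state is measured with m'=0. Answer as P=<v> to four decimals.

First d^3_{0,-1}(β=0.3438), then the phase factors e^{-i(0)α} and e^{-i(-1)γ}:
c=cos(0.3438/2)=0.985262, s=sin(0.3438/2)=0.171055; N=√[6·6·2·24]=41.569219
k∈{0,1,2} keeps every argument non-negative
  k=0: (−1)^1·41.5692/(12)·0.9853^5·0.1711^1 = -0.550153
  k=1: (−1)^2·41.5692/(4)·0.9853^3·0.1711^3 = +0.049747
  k=2: (−1)^3·41.5692/(12)·0.9853^1·0.1711^5 = -0.000500
d^3_{0,-1}(0.3438) = -0.550153 +0.049747 -0.000500 = -0.500905
|D^3_{0,-1}|² = |d^3_{0,-1}(β)|² = (-0.500905)² = 0.250906 (the z-rotation phases have unit modulus)

P=0.2509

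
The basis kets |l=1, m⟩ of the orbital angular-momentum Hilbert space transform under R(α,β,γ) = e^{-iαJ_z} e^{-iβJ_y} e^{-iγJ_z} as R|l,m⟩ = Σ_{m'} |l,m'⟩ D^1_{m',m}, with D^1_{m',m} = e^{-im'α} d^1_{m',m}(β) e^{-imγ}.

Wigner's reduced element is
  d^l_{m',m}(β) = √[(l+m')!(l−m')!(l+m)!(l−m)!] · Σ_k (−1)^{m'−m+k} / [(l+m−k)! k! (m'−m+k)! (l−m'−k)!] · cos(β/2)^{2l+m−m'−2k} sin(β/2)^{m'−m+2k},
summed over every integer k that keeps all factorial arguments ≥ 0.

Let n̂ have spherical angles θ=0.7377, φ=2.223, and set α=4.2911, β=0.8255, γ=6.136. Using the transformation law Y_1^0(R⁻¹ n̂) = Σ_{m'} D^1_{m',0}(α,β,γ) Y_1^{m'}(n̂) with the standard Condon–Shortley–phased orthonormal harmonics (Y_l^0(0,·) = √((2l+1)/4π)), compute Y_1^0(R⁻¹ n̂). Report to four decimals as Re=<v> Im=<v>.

Need the full column D^1_{m',0} for m'=−1..1 at α=4.2911, β=0.8255, γ=6.136.
cos(β/2)=0.916021, sin(β/2)=0.401130
d^1_{-1,0}: single k=1 term ⇒ +0.519644;  D = -0.212502-0.474207i
d^1_{0,0}: k∈[0..1] ⇒ +0.839095 -0.160905 = +0.678190;  D = +0.678190+0.000000i
d^1_{1,0}: single k=0 term ⇒ -0.519644;  D = +0.212502-0.474207i
Y_1^{m'}(θ=0.7377,φ=2.223) and Σ D·Y over m':
  (-0.2125-0.4742i)·(-0.1410-0.1847i)  (+0.6782+0.0000i)·(+0.3616+0.0000i)  (+0.2125-0.4742i)·(+0.1410-0.1847i)
Y_1^0(R⁻¹ n̂) = +0.130004+0.000000i

Re=0.1300 Im=0.0000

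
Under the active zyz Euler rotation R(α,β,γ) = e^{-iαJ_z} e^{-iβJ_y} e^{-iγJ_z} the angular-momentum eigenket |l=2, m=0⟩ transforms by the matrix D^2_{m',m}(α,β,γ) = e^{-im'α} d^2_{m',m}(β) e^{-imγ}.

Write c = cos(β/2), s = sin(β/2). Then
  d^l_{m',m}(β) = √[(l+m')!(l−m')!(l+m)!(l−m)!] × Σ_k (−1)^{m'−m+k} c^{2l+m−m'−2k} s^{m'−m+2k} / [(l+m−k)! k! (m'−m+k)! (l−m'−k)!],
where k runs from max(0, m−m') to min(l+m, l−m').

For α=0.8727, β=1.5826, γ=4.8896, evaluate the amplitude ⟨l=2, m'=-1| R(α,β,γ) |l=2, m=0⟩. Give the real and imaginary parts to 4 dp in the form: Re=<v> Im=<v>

D^2_{-1,0}(0.8727,1.5826,4.8896) = e^{-i·-1·0.8727}·d^2_{-1,0}(1.5826)·e^{-i·0·4.8896}. Compute d first:
Half-angle: c=0.702921, s=0.711268. N=√(1·6·2·2)=4.898979
The bounds max(0,m−m')=1 and min(l+m,l−m')=2 give 2 terms
  k=1: (−1)^0·4.8990/(2)·0.7029^3·0.7113^1 = +0.605102
  k=2: (−1)^1·4.8990/(2)·0.7029^1·0.7113^3 = -0.619557
d^2_{-1,0}(1.5826) = +0.605102 -0.619557 = -0.014455
D = (+0.642761+0.766067i)·(-0.014455)·(+1.000000+0.000000i) = -0.009291-0.011074i

Re=-0.0093 Im=-0.0111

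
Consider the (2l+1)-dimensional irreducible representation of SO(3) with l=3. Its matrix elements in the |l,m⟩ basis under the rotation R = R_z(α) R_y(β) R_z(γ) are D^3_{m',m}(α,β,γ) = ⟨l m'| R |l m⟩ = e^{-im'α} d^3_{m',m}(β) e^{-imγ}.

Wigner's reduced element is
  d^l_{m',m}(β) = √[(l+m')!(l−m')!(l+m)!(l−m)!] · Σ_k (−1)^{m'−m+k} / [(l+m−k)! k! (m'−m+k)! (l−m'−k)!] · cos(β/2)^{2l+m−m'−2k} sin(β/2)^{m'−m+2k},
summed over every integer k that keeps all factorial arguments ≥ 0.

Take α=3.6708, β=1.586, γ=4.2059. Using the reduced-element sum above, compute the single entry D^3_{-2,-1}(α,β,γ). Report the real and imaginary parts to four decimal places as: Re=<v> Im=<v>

Re=-0.2134 Im=0.3466

First d^3_{-2,-1}(β=1.586), then the phase factors e^{-i(-2)α} and e^{-i(-1)γ}:
Half-angle: c=0.701711, s=0.712462. N=√(1·120·2·24)=75.894664
k∈{1,2} keeps every argument non-negative
  k=1: (−1)^0·75.8947/(24)·0.7017^5·0.7125^1 = +0.383313
  k=2: (−1)^1·75.8947/(12)·0.7017^3·0.7125^3 = -0.790295
d^3_{-2,-1}(1.586) = +0.383313 -0.790295 = -0.406983
Phases: e^{-i·(-2)·3.6708}=+0.490254+0.871579i, e^{-i·(-1)·4.2059}=-0.485110-0.874453i ⇒ D=-0.213392+0.346552i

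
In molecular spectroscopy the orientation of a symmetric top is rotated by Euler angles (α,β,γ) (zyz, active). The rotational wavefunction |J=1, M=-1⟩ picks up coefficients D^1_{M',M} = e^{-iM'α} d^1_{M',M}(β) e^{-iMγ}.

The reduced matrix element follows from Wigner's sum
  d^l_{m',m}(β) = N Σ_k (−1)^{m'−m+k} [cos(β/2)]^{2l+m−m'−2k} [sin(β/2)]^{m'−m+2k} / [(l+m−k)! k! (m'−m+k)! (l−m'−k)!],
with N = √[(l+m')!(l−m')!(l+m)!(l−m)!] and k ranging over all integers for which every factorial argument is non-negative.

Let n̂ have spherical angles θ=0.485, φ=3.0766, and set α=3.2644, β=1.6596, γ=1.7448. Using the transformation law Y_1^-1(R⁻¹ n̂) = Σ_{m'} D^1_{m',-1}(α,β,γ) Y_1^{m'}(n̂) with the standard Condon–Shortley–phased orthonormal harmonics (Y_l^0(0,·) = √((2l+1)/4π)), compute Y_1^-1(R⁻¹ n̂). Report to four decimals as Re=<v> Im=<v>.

Need the full column D^1_{m',-1} for m'=−1..1 at α=3.2644, β=1.6596, γ=1.7448.
cos(β/2)=0.675023, sin(β/2)=0.737796
d^1_{-1,-1}: single k=0 term ⇒ +0.455656;  D = +0.133267-0.435732i
d^1_{0,-1}: single k=0 term ⇒ -0.704320;  D = +0.121937-0.693685i
d^1_{1,-1}: single k=0 term ⇒ +0.544344;  D = +0.027856-0.543630i
Y_1^{m'}(θ=0.485,φ=3.0766) and Σ D·Y over m':
  (+0.1333-0.4357i)·(-0.1607-0.0105i)  (+0.1219-0.6937i)·(+0.4323+0.0000i)  (+0.0279-0.5436i)·(+0.1607-0.0105i)
Y_1^-1(R⁻¹ n̂) = +0.025520-0.318877i

Re=0.0255 Im=-0.3189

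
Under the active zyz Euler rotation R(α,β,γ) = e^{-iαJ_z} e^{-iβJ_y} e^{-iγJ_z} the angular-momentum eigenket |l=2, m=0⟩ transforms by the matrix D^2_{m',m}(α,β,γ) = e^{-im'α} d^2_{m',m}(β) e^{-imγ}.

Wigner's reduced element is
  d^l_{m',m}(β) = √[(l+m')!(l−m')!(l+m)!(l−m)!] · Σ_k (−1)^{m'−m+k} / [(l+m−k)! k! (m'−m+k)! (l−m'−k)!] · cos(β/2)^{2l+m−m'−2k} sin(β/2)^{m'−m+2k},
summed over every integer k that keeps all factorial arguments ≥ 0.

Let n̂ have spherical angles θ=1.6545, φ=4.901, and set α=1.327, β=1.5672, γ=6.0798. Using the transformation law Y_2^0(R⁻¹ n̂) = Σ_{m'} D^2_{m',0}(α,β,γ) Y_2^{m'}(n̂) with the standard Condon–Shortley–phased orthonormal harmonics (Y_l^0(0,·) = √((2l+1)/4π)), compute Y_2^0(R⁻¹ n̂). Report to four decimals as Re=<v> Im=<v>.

Need the full column D^2_{m',0} for m'=−2..2 at α=1.327, β=1.5672, γ=6.0798.
cos(β/2)=0.708377, sin(β/2)=0.705834
d^2_{-2,0}: single k=2 term ⇒ +0.612365;  D = -0.541002+0.286893i
d^2_{-1,0}: k∈[1..2] ⇒ +0.614571 -0.610166 = +0.004405;  D = +0.001063+0.004274i
d^2_{0,0}: k∈[0..2] ⇒ +0.251801 -0.999987 +0.248205 = -0.499981;  D = -0.499981+0.000000i
d^2_{1,0}: k∈[0..1] ⇒ -0.614571 +0.610166 = -0.004405;  D = -0.001063+0.004274i
d^2_{2,0}: single k=0 term ⇒ +0.612365;  D = -0.541002-0.286893i
Y_2^{m'}(θ=1.6545,φ=4.901) and Σ D·Y over m':
  (-0.5410+0.2869i)·(-0.3566+0.1413i)  (+0.0011+0.0043i)·(-0.0121-0.0632i)  (-0.5000+0.0000i)·(-0.3088+0.0000i)  (-0.0011+0.0043i)·(+0.0121-0.0632i)  (-0.5410-0.2869i)·(-0.3566-0.1413i)
Y_2^0(R⁻¹ n̂) = +0.459679+0.000000i

Re=0.4597 Im=0.0000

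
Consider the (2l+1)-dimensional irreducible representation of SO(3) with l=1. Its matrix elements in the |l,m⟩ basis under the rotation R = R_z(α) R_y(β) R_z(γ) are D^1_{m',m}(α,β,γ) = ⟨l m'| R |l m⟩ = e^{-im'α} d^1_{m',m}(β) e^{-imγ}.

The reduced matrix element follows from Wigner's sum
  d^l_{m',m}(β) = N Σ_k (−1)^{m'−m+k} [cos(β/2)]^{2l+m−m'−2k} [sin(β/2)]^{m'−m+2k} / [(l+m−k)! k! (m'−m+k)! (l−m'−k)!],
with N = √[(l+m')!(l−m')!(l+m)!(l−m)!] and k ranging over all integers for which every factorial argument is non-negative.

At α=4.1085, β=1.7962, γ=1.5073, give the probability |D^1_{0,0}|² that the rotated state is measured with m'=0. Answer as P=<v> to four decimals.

D^1_{0,0}(4.1085,1.7962,1.5073) = e^{-i·0·4.1085}·d^1_{0,0}(1.7962)·e^{-i·0·1.5073}. Compute d first:
With c≡cos(β/2)=0.623097 and s≡sin(β/2)=0.782144, N=[1·1·1·1]^{1/2}=1.000000
k∈{0,1} keeps every argument non-negative
  k=0: (−1)^0·1.0000/(1)·0.6231^2·0.7821^0 = +0.388250
  k=1: (−1)^1·1.0000/(1)·0.6231^0·0.7821^2 = -0.611750
d^1_{0,0}(1.7962) = +0.388250 -0.611750 = -0.223500
|D^1_{0,0}|² = |d^1_{0,0}(β)|² = (-0.223500)² = 0.049952 (the z-rotation phases have unit modulus)

P=0.0500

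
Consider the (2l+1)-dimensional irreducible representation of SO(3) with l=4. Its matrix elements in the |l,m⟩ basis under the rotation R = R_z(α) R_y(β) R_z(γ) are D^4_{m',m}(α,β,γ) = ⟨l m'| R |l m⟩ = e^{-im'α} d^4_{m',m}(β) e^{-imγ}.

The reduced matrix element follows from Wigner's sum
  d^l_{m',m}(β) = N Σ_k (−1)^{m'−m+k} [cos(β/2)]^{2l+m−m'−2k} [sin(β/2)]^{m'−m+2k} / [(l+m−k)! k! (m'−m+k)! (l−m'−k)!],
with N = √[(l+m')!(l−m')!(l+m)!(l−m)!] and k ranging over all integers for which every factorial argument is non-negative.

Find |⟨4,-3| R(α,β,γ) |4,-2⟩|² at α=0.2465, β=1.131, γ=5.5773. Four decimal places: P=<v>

P=0.0163

Split into d^4_{-3,-2}(β=1.131) × two z-phases.
With c≡cos(β/2)=0.844321 and s≡sin(β/2)=0.535838, N=[1·5040·2·720]^{1/2}=2693.993318
Admissible k: 1..2 (factorial args all ≥0)
  k=1: (−1)^0·2693.9933/(720)·0.8443^7·0.5358^1 = +0.613267
  k=2: (−1)^1·2693.9933/(240)·0.8443^5·0.5358^3 = -0.741009
d^4_{-3,-2}(1.131) = +0.613267 -0.741009 = -0.127741
|D^4_{-3,-2}|² = |d^4_{-3,-2}(β)|² = (-0.127741)² = 0.016318 (the z-rotation phases have unit modulus)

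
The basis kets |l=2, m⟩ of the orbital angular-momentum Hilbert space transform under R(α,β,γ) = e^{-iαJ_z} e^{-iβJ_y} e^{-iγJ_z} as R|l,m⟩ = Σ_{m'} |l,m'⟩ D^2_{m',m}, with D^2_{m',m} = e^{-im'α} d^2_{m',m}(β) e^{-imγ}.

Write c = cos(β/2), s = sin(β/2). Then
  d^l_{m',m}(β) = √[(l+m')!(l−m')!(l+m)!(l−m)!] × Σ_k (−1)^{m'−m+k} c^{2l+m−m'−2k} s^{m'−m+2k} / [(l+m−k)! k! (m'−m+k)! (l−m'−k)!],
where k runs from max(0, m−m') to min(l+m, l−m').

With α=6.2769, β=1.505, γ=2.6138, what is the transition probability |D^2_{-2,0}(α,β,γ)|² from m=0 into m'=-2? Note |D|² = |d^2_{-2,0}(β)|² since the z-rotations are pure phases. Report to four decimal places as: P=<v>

First d^2_{-2,0}(β=1.505), then the phase factors e^{-i(-2)α} and e^{-i(0)γ}:
With c≡cos(β/2)=0.729982 and s≡sin(β/2)=0.683466, N=[1·24·2·2]^{1/2}=9.797959
Admissible k: 2..2 (factorial args all ≥0)
  k=2: (−1)^0·9.7980/(4)·0.7300^2·0.6835^2 = +0.609725
d^2_{-2,0}(1.505) = +0.609725
|D^2_{-2,0}|² = |d^2_{-2,0}(β)|² = (+0.609725)² = 0.371765 (the z-rotation phases have unit modulus)

P=0.3718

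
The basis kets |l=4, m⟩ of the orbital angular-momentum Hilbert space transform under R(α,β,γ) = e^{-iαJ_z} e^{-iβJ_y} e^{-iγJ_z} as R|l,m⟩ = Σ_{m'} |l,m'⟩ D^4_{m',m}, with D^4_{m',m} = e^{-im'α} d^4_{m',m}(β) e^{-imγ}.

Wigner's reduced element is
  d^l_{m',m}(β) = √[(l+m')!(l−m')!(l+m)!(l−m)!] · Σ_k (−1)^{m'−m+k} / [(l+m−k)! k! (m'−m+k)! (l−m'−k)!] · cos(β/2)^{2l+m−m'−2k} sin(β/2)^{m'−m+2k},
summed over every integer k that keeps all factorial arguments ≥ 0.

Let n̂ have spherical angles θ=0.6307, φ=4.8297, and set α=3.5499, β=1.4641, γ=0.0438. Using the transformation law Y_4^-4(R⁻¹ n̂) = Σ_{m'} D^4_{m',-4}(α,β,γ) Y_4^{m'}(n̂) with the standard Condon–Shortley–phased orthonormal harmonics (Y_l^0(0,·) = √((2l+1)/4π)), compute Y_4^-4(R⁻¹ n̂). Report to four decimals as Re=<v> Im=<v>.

Re=-0.3450 Im=0.1758

Need the full column D^4_{m',-4} for m'=−4..4 at α=3.5499, β=1.4641, γ=0.0438.
cos(β/2)=0.743806, sin(β/2)=0.668396
d^4_{-4,-4}: single k=0 term ⇒ +0.093686;  D = -0.022054+0.091054i
d^4_{-3,-4}: single k=0 term ⇒ -0.238120;  D = +0.040444+0.234660i
d^4_{-2,-4}: single k=0 term ⇒ +0.400317;  D = +0.219042+0.335073i
d^4_{-1,-4}: single k=0 term ⇒ -0.508737;  D = +0.424559+0.280291i
d^4_{0,-4}: single k=0 term ⇒ +0.511119;  D = +0.503295+0.089091i
d^4_{1,-4}: single k=0 term ⇒ -0.410810;  D = +0.399699-0.094898i
d^4_{2,-4}: single k=0 term ⇒ +0.261036;  D = +0.209155-0.156186i
d^4_{3,-4}: single k=0 term ⇒ -0.125384;  D = +0.062417-0.108743i
d^4_{4,-4}: single k=0 term ⇒ +0.039835;  D = +0.004483-0.039582i
Y_4^{m'}(θ=0.6307,φ=4.8297) and Σ D·Y over m':
  (-0.0221+0.0911i)·(+0.0477-0.0242i)  (+0.0404+0.2347i)·(-0.0715-0.1946i)  (+0.2190+0.3351i)·(-0.4034+0.0964i)  (+0.4246+0.2803i)·(+0.0413+0.3503i)  (+0.5033+0.0891i)·(-0.1775+0.0000i)  (+0.3997-0.0949i)·(-0.0413+0.3503i)  (+0.2092-0.1562i)·(-0.4034-0.0964i)  (+0.0624-0.1087i)·(+0.0715-0.1946i)  (+0.0045-0.0396i)·(+0.0477+0.0242i)
Y_4^-4(R⁻¹ n̂) = -0.344972+0.175780i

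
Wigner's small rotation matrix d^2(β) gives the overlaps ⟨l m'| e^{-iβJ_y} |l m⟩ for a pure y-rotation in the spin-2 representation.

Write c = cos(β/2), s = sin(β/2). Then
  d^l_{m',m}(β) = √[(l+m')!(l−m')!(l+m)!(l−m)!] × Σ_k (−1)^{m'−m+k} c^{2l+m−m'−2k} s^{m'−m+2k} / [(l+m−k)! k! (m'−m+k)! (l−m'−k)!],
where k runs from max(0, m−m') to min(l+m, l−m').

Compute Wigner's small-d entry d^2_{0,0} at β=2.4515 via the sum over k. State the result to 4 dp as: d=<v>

d^2_{0,0}(β=2.4515) via Wigner's sum:
Half-angle: c=0.338240, s=0.941060. N=√(2·2·2·2)=4.000000
k: max(0,(0)−(0))=0 … min(2+(0),2−(0))=2
  k=0: (−1)^0·4.0000/(4)·0.3382^4·0.9411^0 = +0.013089
  k=1: (−1)^1·4.0000/(1)·0.3382^2·0.9411^2 = -0.405271
  k=2: (−1)^2·4.0000/(4)·0.3382^0·0.9411^4 = +0.784276
d^2_{0,0}(2.4515) = +0.013089 -0.405271 +0.784276 = +0.392094

d=0.3921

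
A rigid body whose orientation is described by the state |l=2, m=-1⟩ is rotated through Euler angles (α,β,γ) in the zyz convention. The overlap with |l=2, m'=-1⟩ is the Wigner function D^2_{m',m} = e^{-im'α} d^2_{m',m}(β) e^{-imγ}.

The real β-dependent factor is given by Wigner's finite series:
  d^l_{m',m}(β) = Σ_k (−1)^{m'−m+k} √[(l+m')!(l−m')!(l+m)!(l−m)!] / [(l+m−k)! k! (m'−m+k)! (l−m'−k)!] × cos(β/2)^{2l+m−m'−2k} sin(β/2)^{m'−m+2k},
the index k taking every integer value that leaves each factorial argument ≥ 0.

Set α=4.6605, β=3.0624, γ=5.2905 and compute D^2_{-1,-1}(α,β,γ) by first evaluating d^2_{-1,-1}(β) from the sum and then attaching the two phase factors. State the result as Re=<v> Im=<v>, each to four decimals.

Split into d^2_{-1,-1}(β=3.0624) × two z-phases.
c=cos(3.0624/2)=0.039586, s=sin(3.0624/2)=0.999216; N=√[1·6·1·6]=6.000000
The bounds max(0,m−m')=0 and min(l+m,l−m')=1 give 2 terms
  k=0: (−1)^0·6.0000/(6)·0.0396^4·0.9992^0 = +0.000002
  k=1: (−1)^1·6.0000/(2)·0.0396^2·0.9992^2 = -0.004694
d^2_{-1,-1}(3.0624) = +0.000002 -0.004694 = -0.004691
Phases: e^{-i·(-1)·4.6605}=-0.051866-0.998654i, e^{-i·(-1)·5.2905}=+0.546443-0.837496i ⇒ D=+0.004057+0.002356i

Re=0.0041 Im=0.0024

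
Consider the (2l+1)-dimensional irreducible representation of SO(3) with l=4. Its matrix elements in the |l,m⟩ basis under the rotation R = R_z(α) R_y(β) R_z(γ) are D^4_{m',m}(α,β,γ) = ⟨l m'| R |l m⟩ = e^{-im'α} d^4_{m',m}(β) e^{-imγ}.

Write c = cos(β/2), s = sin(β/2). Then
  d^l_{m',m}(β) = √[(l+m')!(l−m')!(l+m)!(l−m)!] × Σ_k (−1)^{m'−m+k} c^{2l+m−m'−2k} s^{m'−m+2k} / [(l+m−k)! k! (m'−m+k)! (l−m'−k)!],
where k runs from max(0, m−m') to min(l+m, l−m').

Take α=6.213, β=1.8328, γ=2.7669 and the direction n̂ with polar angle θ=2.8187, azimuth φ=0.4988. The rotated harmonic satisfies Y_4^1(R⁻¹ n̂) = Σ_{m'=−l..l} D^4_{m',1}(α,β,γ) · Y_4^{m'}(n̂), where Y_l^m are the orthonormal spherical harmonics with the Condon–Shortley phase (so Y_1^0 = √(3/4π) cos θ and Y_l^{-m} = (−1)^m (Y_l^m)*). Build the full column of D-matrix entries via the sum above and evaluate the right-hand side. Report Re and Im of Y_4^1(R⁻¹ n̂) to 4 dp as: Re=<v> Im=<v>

Re=-0.2115 Im=-0.1367

Need the full column D^4_{m',1} for m'=−4..4 at α=6.213, β=1.8328, γ=2.7669.
cos(β/2)=0.608680, sin(β/2)=0.793416
d^4_{-4,1}: single k=5 term ⇒ +0.530598;  D = -0.528258-0.049777i
d^4_{-3,1}: k∈[4..5] ⇒ +0.719580 -0.733589 = -0.014009;  D = +0.013821+0.002289i
d^4_{-2,1}: k∈[3..5] ⇒ +0.590152 -1.504103 +0.511129 = -0.402823;  D = +0.391814+0.093529i
d^4_{-1,1}: k∈[2..5] ⇒ +0.320138 -1.631854 +1.386354 -0.157038 = -0.082400;  D = +0.078610+0.024706i
d^4_{0,1}: k∈[1..4] ⇒ +0.109835 -1.119734 +1.902557 -0.538777 = +0.353881;  D = -0.329329-0.129516i
d^4_{1,1}: k∈[0..3] ⇒ +0.018841 -0.480207 +1.631854 -0.924236 = +0.246253;  D = -0.222283-0.105974i
d^4_{2,1}: k∈[0..2] ⇒ -0.104199 +0.885227 -1.002735 = -0.221707;  D = +0.192943+0.109210i
d^4_{3,1}: k∈[0..1] ⇒ +0.254102 -0.719580 = -0.465478;  D = +0.388011+0.257133i
d^4_{4,1}: single k=0 term ⇒ -0.312279;  D = +0.247570+0.190335i
Y_4^{m'}(θ=2.8187,φ=0.4988) and Σ D·Y over m':
  (-0.5283-0.0498i)·(-0.0018-0.0041i)  (+0.0138+0.0023i)·(-0.0028+0.0378i)  (+0.3918+0.0935i)·(+0.0967-0.1498i)  (+0.0786+0.0247i)·(-0.4119+0.2244i)  (-0.3293-0.1295i)·(+0.4578+0.0000i)  (-0.2223-0.1060i)·(+0.4119+0.2244i)  (+0.1929+0.1092i)·(+0.0967+0.1498i)  (+0.3880+0.2571i)·(+0.0028+0.0378i)  (+0.2476+0.1903i)·(-0.0018+0.0041i)
Y_4^1(R⁻¹ n̂) = -0.211480-0.136725i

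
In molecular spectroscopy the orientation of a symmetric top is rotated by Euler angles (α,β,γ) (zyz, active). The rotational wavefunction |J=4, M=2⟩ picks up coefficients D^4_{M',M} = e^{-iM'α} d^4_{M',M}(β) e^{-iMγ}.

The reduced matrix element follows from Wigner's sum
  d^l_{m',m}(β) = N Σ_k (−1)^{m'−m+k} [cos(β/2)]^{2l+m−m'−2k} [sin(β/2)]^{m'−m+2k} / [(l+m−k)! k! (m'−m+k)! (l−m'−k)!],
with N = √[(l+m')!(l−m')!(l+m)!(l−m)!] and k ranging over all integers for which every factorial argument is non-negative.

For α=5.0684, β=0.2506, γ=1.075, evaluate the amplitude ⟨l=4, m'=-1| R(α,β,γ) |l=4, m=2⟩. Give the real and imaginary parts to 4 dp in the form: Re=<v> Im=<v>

D^4_{-1,2}(5.0684,0.2506,1.075) = e^{-i·-1·5.0684}·d^4_{-1,2}(0.2506)·e^{-i·2·1.075}. Compute d first:
With c≡cos(β/2)=0.992160 and s≡sin(β/2)=0.124972, N=[6·120·720·2]^{1/2}=1018.233765
The bounds max(0,m−m')=3 and min(l+m,l−m')=5 give 3 terms
  k=3: (−1)^0·1018.2338/(72)·0.9922^5·0.1250^3 = +0.026538
  k=4: (−1)^1·1018.2338/(48)·0.9922^3·0.1250^5 = -0.000632
  k=5: (−1)^2·1018.2338/(240)·0.9922^1·0.1250^7 = +0.000002
d^4_{-1,2}(0.2506) = +0.026538 -0.000632 +0.000002 = +0.025908
D = (+0.348538-0.937295i)·(+0.025908)·(-0.547358-0.836899i) = -0.025266+0.005735i

Re=-0.0253 Im=0.0057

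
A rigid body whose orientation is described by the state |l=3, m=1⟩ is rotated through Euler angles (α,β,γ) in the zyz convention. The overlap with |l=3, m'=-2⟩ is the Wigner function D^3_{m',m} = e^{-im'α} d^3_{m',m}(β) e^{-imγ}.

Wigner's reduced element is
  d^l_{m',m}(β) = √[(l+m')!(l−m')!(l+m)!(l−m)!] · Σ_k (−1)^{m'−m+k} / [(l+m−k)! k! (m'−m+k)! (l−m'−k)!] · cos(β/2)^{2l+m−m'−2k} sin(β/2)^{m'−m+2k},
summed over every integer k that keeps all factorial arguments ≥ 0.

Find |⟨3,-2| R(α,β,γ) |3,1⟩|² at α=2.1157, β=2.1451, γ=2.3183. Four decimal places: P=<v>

Split into d^3_{-2,1}(β=2.1451) × two z-phases.
With c≡cos(β/2)=0.477886 and s≡sin(β/2)=0.878422, N=[1·120·24·2]^{1/2}=75.894664
k: max(0,(1)−(-2))=3 … min(3+(1),3−(-2))=4
  k=3: (−1)^0·75.8947/(12)·0.4779^3·0.8784^3 = +0.467856
  k=4: (−1)^1·75.8947/(24)·0.4779^1·0.8784^5 = -0.790388
d^3_{-2,1}(2.1451) = +0.467856 -0.790388 = -0.322532
|D^3_{-2,1}|² = |d^3_{-2,1}(β)|² = (-0.322532)² = 0.104027 (the z-rotation phases have unit modulus)

P=0.1040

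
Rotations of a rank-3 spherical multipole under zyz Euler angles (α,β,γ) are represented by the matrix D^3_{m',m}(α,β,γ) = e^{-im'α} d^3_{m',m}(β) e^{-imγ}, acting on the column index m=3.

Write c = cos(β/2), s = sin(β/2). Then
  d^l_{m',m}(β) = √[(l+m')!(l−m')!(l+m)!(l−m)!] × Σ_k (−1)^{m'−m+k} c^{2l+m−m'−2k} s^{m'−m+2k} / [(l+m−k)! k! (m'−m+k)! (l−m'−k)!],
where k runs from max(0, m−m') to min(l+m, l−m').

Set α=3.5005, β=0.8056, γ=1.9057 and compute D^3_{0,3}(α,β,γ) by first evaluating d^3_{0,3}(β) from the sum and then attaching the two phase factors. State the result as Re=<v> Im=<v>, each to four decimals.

Split into d^3_{0,3}(β=0.8056) × two z-phases.
c=cos(0.8056/2)=0.919967, s=sin(0.8056/2)=0.391996; N=√[6·6·720·1]=160.996894
k: max(0,(3)−(0))=3 … min(3+(3),3−(0))=3
  k=3: (−1)^0·160.9969/(36)·0.9200^3·0.3920^3 = +0.209737
d^3_{0,3}(0.8056) = +0.209737
D = (+1.000000+0.000000i)·(+0.209737)·(+0.844007+0.536332i) = +0.177020+0.112489i

Re=0.1770 Im=0.1125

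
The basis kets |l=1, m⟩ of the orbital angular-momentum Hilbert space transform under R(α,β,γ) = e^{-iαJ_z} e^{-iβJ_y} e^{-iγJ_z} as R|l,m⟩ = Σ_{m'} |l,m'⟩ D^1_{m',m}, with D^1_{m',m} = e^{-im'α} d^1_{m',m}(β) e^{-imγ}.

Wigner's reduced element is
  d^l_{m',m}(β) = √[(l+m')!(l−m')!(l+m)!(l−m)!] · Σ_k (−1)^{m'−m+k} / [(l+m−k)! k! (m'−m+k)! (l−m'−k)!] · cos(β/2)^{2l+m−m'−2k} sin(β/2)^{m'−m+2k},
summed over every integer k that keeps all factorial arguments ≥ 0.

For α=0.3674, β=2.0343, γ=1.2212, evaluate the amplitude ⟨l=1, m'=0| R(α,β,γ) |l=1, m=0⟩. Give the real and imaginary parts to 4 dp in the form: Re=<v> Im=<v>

First d^1_{0,0}(β=2.0343), then the phase factors e^{-i(0)α} and e^{-i(0)γ}:
With c≡cos(β/2)=0.525792 and s≡sin(β/2)=0.850613, N=[1·1·1·1]^{1/2}=1.000000
The bounds max(0,m−m')=0 and min(l+m,l−m')=1 give 2 terms
  k=0: (−1)^0·1.0000/(1)·0.5258^2·0.8506^0 = +0.276458
  k=1: (−1)^1·1.0000/(1)·0.5258^0·0.8506^2 = -0.723542
d^1_{0,0}(2.0343) = +0.276458 -0.723542 = -0.447085
D = (+1.000000+0.000000i)·(-0.447085)·(+1.000000+0.000000i) = -0.447085+0.000000i

Re=-0.4471 Im=0.0000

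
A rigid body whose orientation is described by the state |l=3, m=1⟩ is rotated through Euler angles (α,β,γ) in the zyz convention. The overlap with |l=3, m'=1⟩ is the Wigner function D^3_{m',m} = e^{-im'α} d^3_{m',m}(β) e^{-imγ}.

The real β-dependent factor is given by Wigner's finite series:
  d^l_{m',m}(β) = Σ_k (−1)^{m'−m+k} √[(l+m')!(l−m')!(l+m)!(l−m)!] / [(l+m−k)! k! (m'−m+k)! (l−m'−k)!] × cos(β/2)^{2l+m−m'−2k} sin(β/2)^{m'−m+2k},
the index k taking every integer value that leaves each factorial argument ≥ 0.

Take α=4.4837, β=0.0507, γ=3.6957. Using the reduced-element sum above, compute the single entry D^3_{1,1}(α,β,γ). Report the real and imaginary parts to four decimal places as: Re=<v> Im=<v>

Re=-0.3174 Im=-0.9408

Split into d^3_{1,1}(β=0.0507) × two z-phases.
c=cos(0.0507/2)=0.999679, s=sin(0.0507/2)=0.025347; N=√[24·2·24·2]=48.000000
Admissible k: 0..2 (factorial args all ≥0)
  k=0: (−1)^0·48.0000/(48)·0.9997^6·0.0253^0 = +0.998074
  k=1: (−1)^1·48.0000/(6)·0.9997^4·0.0253^2 = -0.005133
  k=2: (−1)^2·48.0000/(8)·0.9997^2·0.0253^4 = +0.000002
d^3_{1,1}(0.0507) = +0.998074 -0.005133 +0.000002 = +0.992943
Phases: e^{-i·(1)·4.4837}=-0.226701+0.973964i, e^{-i·(1)·3.6957}=-0.850370+0.526184i ⇒ D=-0.317449-0.940830i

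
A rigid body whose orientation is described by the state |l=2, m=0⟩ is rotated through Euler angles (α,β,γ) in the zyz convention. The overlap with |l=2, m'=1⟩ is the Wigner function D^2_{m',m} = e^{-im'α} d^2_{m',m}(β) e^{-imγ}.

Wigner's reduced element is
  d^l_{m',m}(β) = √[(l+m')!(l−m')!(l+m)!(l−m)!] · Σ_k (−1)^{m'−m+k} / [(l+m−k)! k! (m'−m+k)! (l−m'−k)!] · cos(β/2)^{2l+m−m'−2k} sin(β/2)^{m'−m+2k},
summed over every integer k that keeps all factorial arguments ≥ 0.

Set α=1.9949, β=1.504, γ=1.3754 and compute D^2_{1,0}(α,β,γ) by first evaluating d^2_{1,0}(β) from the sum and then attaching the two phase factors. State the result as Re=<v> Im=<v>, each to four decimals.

D^2_{1,0}(1.9949,1.504,1.3754) = e^{-i·1·1.9949}·d^2_{1,0}(1.504)·e^{-i·0·1.3754}. Compute d first:
With c≡cos(β/2)=0.730324 and s≡sin(β/2)=0.683101, N=[6·1·2·2]^{1/2}=4.898979
k∈{0,1} keeps every argument non-negative
  k=0: (−1)^1·4.8990/(2)·0.7303^3·0.6831^1 = -0.651789
  k=1: (−1)^2·4.8990/(2)·0.7303^1·0.6831^3 = +0.570224
d^2_{1,0}(1.504) = -0.651789 +0.570224 = -0.081565
Phases: e^{-i·(1)·1.9949}=-0.411504-0.911408i, e^{-i·(0)·1.3754}=+1.000000+0.000000i ⇒ D=+0.033564+0.074339i

Re=0.0336 Im=0.0743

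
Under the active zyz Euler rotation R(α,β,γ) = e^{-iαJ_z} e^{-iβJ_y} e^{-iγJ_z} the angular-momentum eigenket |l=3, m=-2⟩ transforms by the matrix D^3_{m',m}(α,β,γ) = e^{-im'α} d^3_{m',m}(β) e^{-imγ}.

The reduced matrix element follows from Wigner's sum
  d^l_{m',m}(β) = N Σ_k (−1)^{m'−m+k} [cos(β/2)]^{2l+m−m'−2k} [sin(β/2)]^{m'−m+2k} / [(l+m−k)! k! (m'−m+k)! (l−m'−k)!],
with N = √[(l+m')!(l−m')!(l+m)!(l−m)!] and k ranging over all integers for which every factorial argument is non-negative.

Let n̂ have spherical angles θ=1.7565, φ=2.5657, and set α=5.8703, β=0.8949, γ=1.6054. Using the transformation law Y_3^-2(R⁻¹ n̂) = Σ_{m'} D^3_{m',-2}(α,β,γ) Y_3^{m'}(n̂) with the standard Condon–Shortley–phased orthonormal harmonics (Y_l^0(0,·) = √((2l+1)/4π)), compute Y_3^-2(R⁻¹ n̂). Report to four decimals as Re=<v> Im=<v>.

Need the full column D^3_{m',-2} for m'=−3..3 at α=5.8703, β=0.8949, γ=1.6054.
cos(β/2)=0.901553, sin(β/2)=0.432668
d^3_{-3,-2}: single k=1 term ⇒ +0.631230;  D = -0.246596+0.581069i
d^3_{-2,-2}: k∈[0..1] ⇒ +0.536968 -0.618365 = -0.081397;  D = +0.059192-0.055873i
d^3_{-1,-2}: k∈[0..1] ⇒ -0.814914 +0.375378 = -0.439536;  D = +0.413833-0.148103i
d^3_{0,-2}: k∈[0..1] ⇒ +0.677385 -0.156014 = +0.521372;  D = -0.520124-0.036054i
d^3_{1,-2}: k∈[0..1] ⇒ -0.375378 +0.043228 = -0.332150;  D = +0.294294+0.153996i
d^3_{2,-2}: k∈[0..1] ⇒ +0.142420 -0.006560 = +0.135860;  D = -0.084985-0.105997i
d^3_{3,-2}: single k=0 term ⇒ -0.033484;  D = +0.008703+0.032333i
Y_3^{m'}(θ=1.7565,φ=2.5657) and Σ D·Y over m':
  (-0.2466+0.5811i)·(+0.0619-0.3912i)  (+0.0592-0.0559i)·(-0.0742-0.1665i)  (+0.4138-0.1481i)·(+0.2210+0.1435i)  (-0.5201-0.0361i)·(+0.1950+0.0000i)  (+0.2943+0.1540i)·(-0.2210+0.1435i)  (-0.0850-0.1060i)·(-0.0742+0.1665i)  (+0.0087+0.0323i)·(-0.0619-0.3912i)
Y_3^-2(R⁻¹ n̂) = +0.158593+0.142840i

Re=0.1586 Im=0.1428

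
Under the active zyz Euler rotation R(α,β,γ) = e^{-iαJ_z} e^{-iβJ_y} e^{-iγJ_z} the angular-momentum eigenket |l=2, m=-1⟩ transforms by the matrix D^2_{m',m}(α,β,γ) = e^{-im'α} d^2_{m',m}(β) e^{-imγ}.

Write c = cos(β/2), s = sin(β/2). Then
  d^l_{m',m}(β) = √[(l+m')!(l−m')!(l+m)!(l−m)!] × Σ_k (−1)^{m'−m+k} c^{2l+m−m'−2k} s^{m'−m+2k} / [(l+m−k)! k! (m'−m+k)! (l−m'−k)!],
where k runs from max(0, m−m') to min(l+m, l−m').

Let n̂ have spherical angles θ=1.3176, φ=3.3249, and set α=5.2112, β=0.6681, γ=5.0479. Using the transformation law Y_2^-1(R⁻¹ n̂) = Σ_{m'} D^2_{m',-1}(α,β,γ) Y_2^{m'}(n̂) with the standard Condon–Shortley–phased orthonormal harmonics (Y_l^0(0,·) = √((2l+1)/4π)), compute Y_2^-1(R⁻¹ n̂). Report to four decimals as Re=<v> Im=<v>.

Need the full column D^2_{m',-1} for m'=−2..2 at α=5.2112, β=0.6681, γ=5.0479.
cos(β/2)=0.944722, sin(β/2)=0.327872
d^2_{-2,-1}: single k=1 term ⇒ +0.552900;  D = -0.537358+0.130170i
d^2_{-1,-1}: k∈[0..1] ⇒ +0.796556 -0.287831 = +0.508725;  D = -0.341701-0.376885i
d^2_{0,-1}: k∈[0..1] ⇒ -0.677161 +0.081563 = -0.595598;  D = -0.196102+0.562389i
d^2_{1,-1}: k∈[0..1] ⇒ +0.287831 -0.011556 = +0.276275;  D = +0.272599-0.044915i
d^2_{2,-1}: single k=0 term ⇒ -0.066596;  D = -0.040942-0.052524i
Y_2^{m'}(θ=1.3176,φ=3.3249) and Σ D·Y over m':
  (-0.5374+0.1302i)·(+0.3380-0.1298i)  (-0.3417-0.3769i)·(-0.1842+0.0342i)  (-0.1961+0.5624i)·(-0.2560+0.0000i)  (+0.2726-0.0449i)·(+0.1842+0.0342i)  (-0.0409-0.0525i)·(+0.3380+0.1298i)
Y_2^-1(R⁻¹ n̂) = +0.006030+0.005476i

Re=0.0060 Im=0.0055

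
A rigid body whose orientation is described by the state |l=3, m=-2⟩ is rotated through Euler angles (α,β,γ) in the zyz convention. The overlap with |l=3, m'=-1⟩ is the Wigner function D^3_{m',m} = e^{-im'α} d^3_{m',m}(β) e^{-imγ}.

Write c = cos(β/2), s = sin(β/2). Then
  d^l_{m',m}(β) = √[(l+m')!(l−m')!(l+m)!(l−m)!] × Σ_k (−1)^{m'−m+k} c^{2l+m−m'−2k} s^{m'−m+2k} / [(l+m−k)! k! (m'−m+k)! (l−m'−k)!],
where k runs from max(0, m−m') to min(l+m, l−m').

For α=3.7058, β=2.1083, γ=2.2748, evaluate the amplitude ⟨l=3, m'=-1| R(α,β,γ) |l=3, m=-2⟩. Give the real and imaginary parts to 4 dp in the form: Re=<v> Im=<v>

Re=-0.1642 Im=0.3868

Split into d^3_{-1,-2}(β=2.1083) × two z-phases.
With c≡cos(β/2)=0.493967 and s≡sin(β/2)=0.869481, N=[2·24·1·120]^{1/2}=75.894664
Admissible k: 0..1 (factorial args all ≥0)
  k=0: (−1)^1·75.8947/(24)·0.4940^5·0.8695^1 = -0.080863
  k=1: (−1)^2·75.8947/(12)·0.4940^3·0.8695^3 = +0.501076
d^3_{-1,-2}(2.1083) = -0.080863 +0.501076 = +0.420213
Phases: e^{-i·(-1)·3.7058}=-0.845013-0.534746i, e^{-i·(-2)·2.2748}=-0.162071-0.986779i ⇒ D=-0.164187+0.386809i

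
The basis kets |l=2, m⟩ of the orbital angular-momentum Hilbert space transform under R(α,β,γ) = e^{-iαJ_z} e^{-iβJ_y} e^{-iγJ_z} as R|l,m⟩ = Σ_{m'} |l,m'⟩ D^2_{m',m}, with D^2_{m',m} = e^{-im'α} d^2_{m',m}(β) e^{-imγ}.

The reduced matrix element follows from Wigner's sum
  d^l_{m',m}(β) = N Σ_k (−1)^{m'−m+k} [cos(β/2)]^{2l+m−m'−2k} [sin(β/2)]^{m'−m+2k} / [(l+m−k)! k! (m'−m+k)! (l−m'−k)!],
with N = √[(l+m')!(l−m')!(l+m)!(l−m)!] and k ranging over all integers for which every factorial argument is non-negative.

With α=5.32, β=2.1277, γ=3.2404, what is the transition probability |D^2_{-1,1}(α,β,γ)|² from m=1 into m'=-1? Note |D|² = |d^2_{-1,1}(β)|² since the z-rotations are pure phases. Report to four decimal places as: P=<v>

Split into d^2_{-1,1}(β=2.1277) × two z-phases.
c=cos(2.1277/2)=0.485510, s=sin(2.1277/2)=0.874231; N=√[1·6·6·1]=6.000000
k: max(0,(1)−(-1))=2 … min(2+(1),2−(-1))=3
  k=2: (−1)^0·6.0000/(2)·0.4855^2·0.8742^2 = +0.540468
  k=3: (−1)^1·6.0000/(6)·0.4855^0·0.8742^4 = -0.584124
d^2_{-1,1}(2.1277) = +0.540468 -0.584124 = -0.043656
|D^2_{-1,1}|² = |d^2_{-1,1}(β)|² = (-0.043656)² = 0.001906 (the z-rotation phases have unit modulus)

P=0.0019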